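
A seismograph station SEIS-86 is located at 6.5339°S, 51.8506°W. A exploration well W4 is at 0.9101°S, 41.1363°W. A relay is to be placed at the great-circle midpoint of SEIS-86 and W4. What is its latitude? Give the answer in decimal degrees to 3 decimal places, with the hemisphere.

3.738°S

Bx = cos φ₂ cos Δλ = 0.982442,  By = cos φ₂ sin Δλ = 0.185888
φₘ = atan2(sin φ₁ + sin φ₂, √((cos φ₁ + Bx)² + By²)) = -3.73828°
λₘ = λ₁ + atan2(By, cos φ₁ + Bx) = -46.47628°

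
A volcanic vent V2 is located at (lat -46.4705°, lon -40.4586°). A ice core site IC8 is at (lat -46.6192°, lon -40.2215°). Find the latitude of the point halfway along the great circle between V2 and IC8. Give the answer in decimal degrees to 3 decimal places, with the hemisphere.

46.545°S

Bx = cos φ₂ cos Δλ = 0.686838,  By = cos φ₂ sin Δλ = 0.002842
φₘ = atan2(sin φ₁ + sin φ₂, √((cos φ₁ + Bx)² + By²)) = -46.54491°
λₘ = λ₁ + atan2(By, cos φ₁ + Bx) = -40.34021°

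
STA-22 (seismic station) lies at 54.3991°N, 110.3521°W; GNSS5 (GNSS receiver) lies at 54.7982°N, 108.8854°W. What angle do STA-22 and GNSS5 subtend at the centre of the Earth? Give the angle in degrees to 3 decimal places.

Δφ = 0.3991°,  Δλ = 1.4667°
a = sin²(Δφ/2) + cos φ₁ cos φ₂ sin²(Δλ/2) = 0.000067
c = 2·arcsin(√a) = 0.016383 rad = 0.9387°

0.939°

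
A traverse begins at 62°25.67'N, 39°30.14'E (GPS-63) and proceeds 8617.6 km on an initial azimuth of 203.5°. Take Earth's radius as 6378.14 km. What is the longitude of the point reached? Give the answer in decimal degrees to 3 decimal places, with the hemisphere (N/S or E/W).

15.984°E

GPS-63: φ = +62.42783°, λ = +39.50233°
δ = d/R = 8617.6/6378.14 = 1.351115 rad
φ₂ = arcsin(sin φ₁ cos δ + cos φ₁ sin δ cos θ)
   = arcsin(0.88643·0.21792 + 0.46287·0.97597·-0.91706) = -12.77392°
λ₂ = λ₁ + atan2(sin θ sin δ cos φ₁, cos δ − sin φ₁ sin φ₂) = 15.98402°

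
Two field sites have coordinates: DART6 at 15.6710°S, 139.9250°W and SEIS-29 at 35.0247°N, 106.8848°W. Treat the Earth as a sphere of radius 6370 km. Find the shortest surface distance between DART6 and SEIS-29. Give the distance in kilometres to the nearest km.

Δφ = 50.6957°,  Δλ = 33.0402°
a = sin²(Δφ/2) + cos φ₁ cos φ₂ sin²(Δλ/2) = 0.247033
c = 2·arcsin(√a) = 1.040331 rad = 59.6066°
d = R·c = 6370 × 1.040331 = 6626.9 km

6627 km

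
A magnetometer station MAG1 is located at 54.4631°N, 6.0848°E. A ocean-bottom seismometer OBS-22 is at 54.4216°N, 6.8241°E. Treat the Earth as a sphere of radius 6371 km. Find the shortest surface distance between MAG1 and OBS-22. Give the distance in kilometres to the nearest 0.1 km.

Δφ = -0.0415°,  Δλ = 0.7393°
a = sin²(Δφ/2) + cos φ₁ cos φ₂ sin²(Δλ/2) = 0.000014
c = 2·arcsin(√a) = 0.007538 rad = 0.4319°
d = R·c = 6371 × 0.007538 = 48.0 km

48.0 km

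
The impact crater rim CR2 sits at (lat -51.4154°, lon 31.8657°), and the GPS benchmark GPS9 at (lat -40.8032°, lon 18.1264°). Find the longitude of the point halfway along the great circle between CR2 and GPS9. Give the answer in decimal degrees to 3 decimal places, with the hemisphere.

24.330°E

Bx = cos φ₂ cos Δλ = 0.735299,  By = cos φ₂ sin Δλ = -0.179781
φₘ = atan2(sin φ₁ + sin φ₂, √((cos φ₁ + Bx)² + By²)) = -46.31359°
λₘ = λ₁ + atan2(By, cos φ₁ + Bx) = 24.32967°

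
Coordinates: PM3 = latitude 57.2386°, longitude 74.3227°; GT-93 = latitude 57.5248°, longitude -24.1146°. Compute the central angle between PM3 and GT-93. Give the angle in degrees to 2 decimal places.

48.18°

Δφ = 0.2862°,  Δλ = -98.4373°
a = sin²(Δφ/2) + cos φ₁ cos φ₂ sin²(Δλ/2) = 0.166601
c = 2·arcsin(√a) = 0.840894 rad = 48.1797°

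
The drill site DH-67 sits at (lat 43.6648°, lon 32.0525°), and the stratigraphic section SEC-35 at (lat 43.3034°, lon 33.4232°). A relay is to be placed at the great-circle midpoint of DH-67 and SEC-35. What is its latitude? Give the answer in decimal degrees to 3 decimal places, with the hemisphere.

Bx = cos φ₂ cos Δλ = 0.727524,  By = cos φ₂ sin Δλ = 0.017408
φₘ = atan2(sin φ₁ + sin φ₂, √((cos φ₁ + Bx)² + By²)) = 43.48615°
λₘ = λ₁ + atan2(By, cos φ₁ + Bx) = 32.73990°

43.486°N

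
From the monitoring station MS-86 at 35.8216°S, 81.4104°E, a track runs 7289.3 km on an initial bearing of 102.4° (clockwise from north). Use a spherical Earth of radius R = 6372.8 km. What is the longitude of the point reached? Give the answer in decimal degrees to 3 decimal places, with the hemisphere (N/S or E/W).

157.426°E

δ = d/R = 7289.3/6372.8 = 1.143814 rad
φ₂ = arcsin(sin φ₁ cos δ + cos φ₁ sin δ cos θ)
   = arcsin(-0.58526·0.41413 + 0.81084·0.91022·-0.21474) = -23.63177°
λ₂ = λ₁ + atan2(sin θ sin δ cos φ₁, cos δ − sin φ₁ sin φ₂) = 157.42567°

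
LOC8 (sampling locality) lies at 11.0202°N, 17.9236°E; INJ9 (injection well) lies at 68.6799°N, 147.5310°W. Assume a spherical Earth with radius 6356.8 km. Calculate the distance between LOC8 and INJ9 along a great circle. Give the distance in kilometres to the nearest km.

11054 km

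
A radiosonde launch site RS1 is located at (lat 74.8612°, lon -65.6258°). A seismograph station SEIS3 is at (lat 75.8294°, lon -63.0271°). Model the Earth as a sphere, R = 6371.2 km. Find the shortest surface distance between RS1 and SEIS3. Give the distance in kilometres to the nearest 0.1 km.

Δφ = 0.9682°,  Δλ = 2.5987°
a = sin²(Δφ/2) + cos φ₁ cos φ₂ sin²(Δλ/2) = 0.000104
c = 2·arcsin(√a) = 0.020422 rad = 1.1701°
d = R·c = 6371.2 × 0.020422 = 130.1 km

130.1 km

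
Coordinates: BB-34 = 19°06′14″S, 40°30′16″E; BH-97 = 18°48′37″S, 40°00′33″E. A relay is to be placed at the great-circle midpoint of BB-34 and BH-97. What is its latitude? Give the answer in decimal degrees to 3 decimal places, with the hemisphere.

BB-34: φ = -19.10389°, λ = +40.50444°
BH-97: φ = -18.81028°, λ = +40.00917°
Bx = cos φ₂ cos Δλ = 0.946556,  By = cos φ₂ sin Δλ = -0.008182
φₘ = atan2(sin φ₁ + sin φ₂, √((cos φ₁ + Bx)² + By²)) = -18.95725°
λₘ = λ₁ + atan2(By, cos φ₁ + Bx) = 40.25659°

18.957°S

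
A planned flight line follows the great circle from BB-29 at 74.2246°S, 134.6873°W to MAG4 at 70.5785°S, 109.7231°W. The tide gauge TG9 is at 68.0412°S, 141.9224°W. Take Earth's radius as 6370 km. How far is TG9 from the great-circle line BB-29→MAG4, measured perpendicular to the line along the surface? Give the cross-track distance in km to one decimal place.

δ₁₃ = central angle BB-29→TG9 = 0.115192 rad  (haversine)
θ₁₃ = bearing BB-29→TG9 = 335.812°,  θ₁₂ = bearing BB-29→MAG4 = 76.498°
dₓₜ = R·arcsin(sin δ₁₃ · sin(θ₁₃ − θ₁₂)) = 6370·arcsin(0.11494·sin(259.313°)) = -720.991 km
|dₓₜ| = 720.991 km

721.0 km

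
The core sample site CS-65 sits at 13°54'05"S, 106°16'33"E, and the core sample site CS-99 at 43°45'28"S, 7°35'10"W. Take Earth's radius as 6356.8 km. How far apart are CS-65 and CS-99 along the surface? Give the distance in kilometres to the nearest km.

CS-65: φ = -13.90139°, λ = +106.27583°
CS-99: φ = -43.75778°, λ = -7.58611°
Δφ = -29.8564°,  Δλ = -113.8619°
a = sin²(Δφ/2) + cos φ₁ cos φ₂ sin²(Δλ/2) = 0.558732
c = 2·arcsin(√a) = 1.688533 rad = 96.7458°
d = R·c = 6356.8 × 1.688533 = 10733.7 km

10734 km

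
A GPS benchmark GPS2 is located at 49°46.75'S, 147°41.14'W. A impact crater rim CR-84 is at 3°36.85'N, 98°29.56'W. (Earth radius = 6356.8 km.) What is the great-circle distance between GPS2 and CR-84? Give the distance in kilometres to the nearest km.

GPS2: φ = -49.77917°, λ = -147.68567°
CR-84: φ = +3.61417°, λ = -98.49267°
Δφ = 53.3933°,  Δλ = 49.1930°
a = sin²(Δφ/2) + cos φ₁ cos φ₂ sin²(Δλ/2) = 0.313488
c = 2·arcsin(√a) = 1.188530 rad = 68.0977°
d = R·c = 6356.8 × 1.188530 = 7555.2 km

7555 km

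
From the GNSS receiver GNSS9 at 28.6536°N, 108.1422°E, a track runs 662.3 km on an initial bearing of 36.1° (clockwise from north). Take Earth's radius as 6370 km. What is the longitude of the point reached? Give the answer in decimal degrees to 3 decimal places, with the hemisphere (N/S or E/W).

δ = d/R = 662.3/6370 = 0.103972 rad
φ₂ = arcsin(sin φ₁ cos δ + cos φ₁ sin δ cos θ)
   = arcsin(0.47951·0.99460 + 0.87753·0.10378·0.80799) = 33.40207°
λ₂ = λ₁ + atan2(sin θ sin δ cos φ₁, cos δ − sin φ₁ sin φ₂) = 112.34276°

112.343°E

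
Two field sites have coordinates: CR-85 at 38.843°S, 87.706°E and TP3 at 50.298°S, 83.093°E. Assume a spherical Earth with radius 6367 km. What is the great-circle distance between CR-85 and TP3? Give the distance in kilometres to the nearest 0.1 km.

Δφ = -11.4550°,  Δλ = -4.6130°
a = sin²(Δφ/2) + cos φ₁ cos φ₂ sin²(Δλ/2) = 0.010765
c = 2·arcsin(√a) = 0.207887 rad = 11.9110°
d = R·c = 6367 × 0.207887 = 1323.6 km

1323.6 km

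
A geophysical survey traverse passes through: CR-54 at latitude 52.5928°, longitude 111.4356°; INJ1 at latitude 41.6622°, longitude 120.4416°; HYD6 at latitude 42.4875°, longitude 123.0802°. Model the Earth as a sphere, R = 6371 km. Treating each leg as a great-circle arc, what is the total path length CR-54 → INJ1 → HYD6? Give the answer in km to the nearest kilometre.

CR-54→INJ1: c = 0.218320 rad, d = 1390.92 km
INJ1→HYD6: c = 0.037092 rad, d = 236.31 km
Total = 1390.92 + 236.31 = 1627.23 km

1627 km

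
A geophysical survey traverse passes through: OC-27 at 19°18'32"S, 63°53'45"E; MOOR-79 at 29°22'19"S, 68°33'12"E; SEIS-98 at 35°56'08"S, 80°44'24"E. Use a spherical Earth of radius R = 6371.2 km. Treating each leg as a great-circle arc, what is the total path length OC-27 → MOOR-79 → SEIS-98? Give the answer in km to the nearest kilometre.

OC-27: φ = -19.30889°, λ = +63.89583°
MOOR-79: φ = -29.37194°, λ = +68.55333°
SEIS-98: φ = -35.93556°, λ = +80.74000°
OC-27→MOOR-79: c = 0.190550 rad, d = 1214.03 km
MOOR-79→SEIS-98: c = 0.212319 rad, d = 1352.72 km
Total = 1214.03 + 1352.72 = 2566.75 km

2567 km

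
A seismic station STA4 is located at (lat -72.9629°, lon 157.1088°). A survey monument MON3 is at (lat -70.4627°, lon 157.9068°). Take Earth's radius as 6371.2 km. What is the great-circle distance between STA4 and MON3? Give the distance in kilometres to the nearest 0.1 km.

279.4 km

Δφ = 2.5002°,  Δλ = 0.7980°
a = sin²(Δφ/2) + cos φ₁ cos φ₂ sin²(Δλ/2) = 0.000481
c = 2·arcsin(√a) = 0.043854 rad = 2.5127°
d = R·c = 6371.2 × 0.043854 = 279.4 km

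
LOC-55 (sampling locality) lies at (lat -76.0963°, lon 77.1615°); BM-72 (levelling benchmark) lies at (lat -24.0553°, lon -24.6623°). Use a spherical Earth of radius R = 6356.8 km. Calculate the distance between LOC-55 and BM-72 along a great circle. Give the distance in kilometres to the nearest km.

Δφ = 52.0410°,  Δλ = -101.8238°
a = sin²(Δφ/2) + cos φ₁ cos φ₂ sin²(Δλ/2) = 0.324642
c = 2·arcsin(√a) = 1.212462 rad = 69.4689°
d = R·c = 6356.8 × 1.212462 = 7707.4 km

7707 km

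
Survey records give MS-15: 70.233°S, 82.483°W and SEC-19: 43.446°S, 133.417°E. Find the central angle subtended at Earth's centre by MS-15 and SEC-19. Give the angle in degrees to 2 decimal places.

Δφ = 26.7870°,  Δλ = -144.1000°
a = sin²(Δφ/2) + cos φ₁ cos φ₂ sin²(Δλ/2) = 0.275873
c = 2·arcsin(√a) = 1.105985 rad = 63.3683°

63.37°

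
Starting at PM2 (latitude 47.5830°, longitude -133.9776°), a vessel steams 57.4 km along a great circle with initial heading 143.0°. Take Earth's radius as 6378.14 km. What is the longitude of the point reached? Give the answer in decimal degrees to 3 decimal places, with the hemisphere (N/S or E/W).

133.521°W

δ = d/R = 57.4/6378.14 = 0.008999 rad
φ₂ = arcsin(sin φ₁ cos δ + cos φ₁ sin δ cos θ)
   = arcsin(0.73826·0.99996 + 0.67452·0.00900·-0.79864) = 47.17029°
λ₂ = λ₁ + atan2(sin θ sin δ cos φ₁, cos δ − sin φ₁ sin φ₂) = -133.52114°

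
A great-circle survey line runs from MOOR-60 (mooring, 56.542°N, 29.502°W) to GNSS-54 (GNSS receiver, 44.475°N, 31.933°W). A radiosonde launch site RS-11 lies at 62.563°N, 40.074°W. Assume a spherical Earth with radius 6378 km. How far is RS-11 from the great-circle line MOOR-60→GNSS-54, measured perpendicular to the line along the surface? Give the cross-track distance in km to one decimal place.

636.7 km

δ₁₃ = central angle MOOR-60→RS-11 = 0.140320 rad  (haversine)
θ₁₃ = bearing MOOR-60→RS-11 = 322.811°,  θ₁₂ = bearing MOOR-60→GNSS-54 = 188.259°
dₓₜ = R·arcsin(sin δ₁₃ · sin(θ₁₃ − θ₁₂)) = 6378·arcsin(0.13986·sin(134.552°)) = 636.729 km
|dₓₜ| = 636.729 km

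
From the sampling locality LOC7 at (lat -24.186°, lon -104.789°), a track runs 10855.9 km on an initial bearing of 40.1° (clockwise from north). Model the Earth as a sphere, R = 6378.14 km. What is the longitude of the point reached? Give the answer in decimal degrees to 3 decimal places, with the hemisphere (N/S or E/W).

31.466°W

δ = d/R = 10855.9/6378.14 = 1.702048 rad
φ₂ = arcsin(sin φ₁ cos δ + cos φ₁ sin δ cos θ)
   = arcsin(-0.40970·-0.13088 + 0.91222·0.99140·0.76492) = 48.19301°
λ₂ = λ₁ + atan2(sin θ sin δ cos φ₁, cos δ − sin φ₁ sin φ₂) = -31.46610°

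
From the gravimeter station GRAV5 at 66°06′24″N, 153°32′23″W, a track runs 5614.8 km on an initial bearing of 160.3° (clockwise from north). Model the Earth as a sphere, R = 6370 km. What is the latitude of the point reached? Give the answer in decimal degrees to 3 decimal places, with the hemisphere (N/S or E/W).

16.695°N

GRAV5: φ = +66.10667°, λ = -153.53972°
δ = d/R = 5614.8/6370 = 0.881444 rad
φ₂ = arcsin(sin φ₁ cos δ + cos φ₁ sin δ cos θ)
   = arcsin(0.91430·0.63604 + 0.40504·0.77166·-0.94147) = 16.69483°
λ₂ = λ₁ + atan2(sin θ sin δ cos φ₁, cos δ − sin φ₁ sin φ₂) = -137.78204°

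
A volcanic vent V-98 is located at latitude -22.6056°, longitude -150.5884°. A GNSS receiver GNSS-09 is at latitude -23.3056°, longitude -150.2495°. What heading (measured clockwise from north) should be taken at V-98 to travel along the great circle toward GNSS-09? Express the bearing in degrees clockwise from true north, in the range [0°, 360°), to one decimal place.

Δλ = 0.3389°
y = sin Δλ · cos φ₂ = 0.005432
x = cos φ₁ sin φ₂ − sin φ₁ cos φ₂ cos Δλ = -0.012223
θ = atan2(y, x) = 156.0385° → 156.0385° (mod 360°)

156.0°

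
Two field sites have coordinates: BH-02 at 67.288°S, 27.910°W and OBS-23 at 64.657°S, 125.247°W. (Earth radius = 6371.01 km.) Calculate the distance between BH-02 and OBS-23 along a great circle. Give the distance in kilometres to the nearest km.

3964 km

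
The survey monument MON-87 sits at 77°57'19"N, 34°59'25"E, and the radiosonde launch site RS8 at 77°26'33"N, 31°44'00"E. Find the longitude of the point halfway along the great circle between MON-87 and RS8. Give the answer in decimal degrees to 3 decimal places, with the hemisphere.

33.328°E

MON-87: φ = +77.95528°, λ = +34.99028°
RS8: φ = +77.44250°, λ = +31.73333°
Bx = cos φ₂ cos Δλ = 0.217068,  By = cos φ₂ sin Δλ = -0.012352
φₘ = atan2(sin φ₁ + sin φ₂, √((cos φ₁ + Bx)² + By²)) = 77.70370°
λₘ = λ₁ + atan2(By, cos φ₁ + Bx) = 33.32838°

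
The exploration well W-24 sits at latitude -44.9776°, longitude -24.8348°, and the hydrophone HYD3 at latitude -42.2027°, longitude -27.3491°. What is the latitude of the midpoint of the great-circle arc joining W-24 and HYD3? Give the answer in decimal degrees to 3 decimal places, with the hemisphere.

Bx = cos φ₂ cos Δλ = 0.740060,  By = cos φ₂ sin Δλ = -0.032497
φₘ = atan2(sin φ₁ + sin φ₂, √((cos φ₁ + Bx)² + By²)) = -43.59703°
λₘ = λ₁ + atan2(By, cos φ₁ + Bx) = -26.12094°

43.597°S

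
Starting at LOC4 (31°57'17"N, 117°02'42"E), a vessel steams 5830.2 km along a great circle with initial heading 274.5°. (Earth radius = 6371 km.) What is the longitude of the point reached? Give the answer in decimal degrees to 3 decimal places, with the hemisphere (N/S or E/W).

58.554°E

LOC4: φ = +31.95472°, λ = +117.04500°
δ = d/R = 5830.2/6371 = 0.915115 rad
φ₂ = arcsin(sin φ₁ cos δ + cos φ₁ sin δ cos θ)
   = arcsin(0.52925·0.60970 + 0.84847·0.79263·0.07846) = 22.05201°
λ₂ = λ₁ + atan2(sin θ sin δ cos φ₁, cos δ − sin φ₁ sin φ₂) = 58.55380°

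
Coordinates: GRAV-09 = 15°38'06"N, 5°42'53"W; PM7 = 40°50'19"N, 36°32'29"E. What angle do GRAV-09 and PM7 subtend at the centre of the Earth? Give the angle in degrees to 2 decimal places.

44.32°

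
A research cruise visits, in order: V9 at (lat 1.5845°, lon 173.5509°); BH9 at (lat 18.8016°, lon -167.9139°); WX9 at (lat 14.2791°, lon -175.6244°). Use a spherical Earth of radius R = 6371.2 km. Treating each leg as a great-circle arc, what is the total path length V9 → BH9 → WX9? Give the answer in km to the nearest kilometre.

V9→BH9: c = 0.436811 rad, d = 2783.01 km
BH9→WX9: c = 0.151194 rad, d = 963.29 km
Total = 2783.01 + 963.29 = 3746.30 km

3746 km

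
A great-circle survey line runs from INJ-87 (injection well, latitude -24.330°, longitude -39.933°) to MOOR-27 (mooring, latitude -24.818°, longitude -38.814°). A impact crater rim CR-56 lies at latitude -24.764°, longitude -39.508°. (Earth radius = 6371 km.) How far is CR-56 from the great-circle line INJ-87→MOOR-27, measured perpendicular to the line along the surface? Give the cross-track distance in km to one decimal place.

24.8 km

δ₁₃ = central angle INJ-87→CR-56 = 0.010144 rad  (haversine)
θ₁₃ = bearing INJ-87→CR-56 = 138.395°,  θ₁₂ = bearing INJ-87→MOOR-27 = 115.851°
dₓₜ = R·arcsin(sin δ₁₃ · sin(θ₁₃ − θ₁₂)) = 6371·arcsin(0.01014·sin(22.543°)) = 24.777 km
|dₓₜ| = 24.777 km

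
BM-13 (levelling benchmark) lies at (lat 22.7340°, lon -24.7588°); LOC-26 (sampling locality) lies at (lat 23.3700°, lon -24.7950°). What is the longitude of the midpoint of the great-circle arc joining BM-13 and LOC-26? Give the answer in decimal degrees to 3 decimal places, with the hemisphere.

Bx = cos φ₂ cos Δλ = 0.917962,  By = cos φ₂ sin Δλ = -0.000580
φₘ = atan2(sin φ₁ + sin φ₂, √((cos φ₁ + Bx)² + By²)) = 23.05200°
λₘ = λ₁ + atan2(By, cos φ₁ + Bx) = -24.77686°

24.777°W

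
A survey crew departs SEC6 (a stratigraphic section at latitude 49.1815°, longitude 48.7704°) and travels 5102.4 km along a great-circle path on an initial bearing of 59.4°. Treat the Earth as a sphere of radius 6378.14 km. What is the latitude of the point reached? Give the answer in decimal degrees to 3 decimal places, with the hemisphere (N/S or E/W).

δ = d/R = 5102.4/6378.14 = 0.799982 rad
φ₂ = arcsin(sin φ₁ cos δ + cos φ₁ sin δ cos θ)
   = arcsin(0.75678·0.69672 + 0.65366·0.71734·0.50904) = 49.99220°
λ₂ = λ₁ + atan2(sin θ sin δ cos φ₁, cos δ − sin φ₁ sin φ₂) = 122.59691°

49.992°N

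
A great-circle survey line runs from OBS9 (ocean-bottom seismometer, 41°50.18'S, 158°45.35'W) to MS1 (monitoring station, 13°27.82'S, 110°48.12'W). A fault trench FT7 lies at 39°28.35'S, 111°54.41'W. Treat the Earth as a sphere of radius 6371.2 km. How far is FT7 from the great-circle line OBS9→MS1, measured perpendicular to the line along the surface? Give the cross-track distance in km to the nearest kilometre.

1979 km

OBS9: φ = -41.83633°, λ = -158.75583°
MS1: φ = -13.46367°, λ = -110.80200°
FT7: φ = -39.47250°, λ = -111.90683°
δ₁₃ = central angle OBS9→FT7 = 0.613975 rad  (haversine)
θ₁₃ = bearing OBS9→FT7 = 102.174°,  θ₁₂ = bearing OBS9→MS1 = 70.133°
dₓₜ = R·arcsin(sin δ₁₃ · sin(θ₁₃ − θ₁₂)) = 6371.2·arcsin(0.57612·sin(32.042°)) = 1979.052 km
|dₓₜ| = 1979.052 km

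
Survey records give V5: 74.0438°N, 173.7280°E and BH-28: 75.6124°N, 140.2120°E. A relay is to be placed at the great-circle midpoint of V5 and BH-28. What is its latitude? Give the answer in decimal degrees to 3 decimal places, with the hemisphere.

Bx = cos φ₂ cos Δλ = 0.207166,  By = cos φ₂ sin Δλ = -0.137203
φₘ = atan2(sin φ₁ + sin φ₂, √((cos φ₁ + Bx)² + By²)) = 75.44289°
λₘ = λ₁ + atan2(By, cos φ₁ + Bx) = 157.84091°

75.443°N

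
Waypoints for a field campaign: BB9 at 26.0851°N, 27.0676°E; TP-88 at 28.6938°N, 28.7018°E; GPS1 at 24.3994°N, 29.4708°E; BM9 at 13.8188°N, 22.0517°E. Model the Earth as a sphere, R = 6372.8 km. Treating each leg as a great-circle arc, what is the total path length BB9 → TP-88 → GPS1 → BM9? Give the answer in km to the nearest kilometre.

BB9→TP-88: c = 0.052098 rad, d = 332.01 km
TP-88→GPS1: c = 0.075906 rad, d = 483.74 km
GPS1→BM9: c = 0.221386 rad, d = 1410.85 km
Total = 332.01 + 483.74 + 1410.85 = 2226.59 km

2227 km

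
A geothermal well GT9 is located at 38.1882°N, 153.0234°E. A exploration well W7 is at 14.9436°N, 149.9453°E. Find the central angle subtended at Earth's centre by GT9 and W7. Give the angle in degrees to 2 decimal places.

Δφ = -23.2446°,  Δλ = -3.0781°
a = sin²(Δφ/2) + cos φ₁ cos φ₂ sin²(Δλ/2) = 0.041134
c = 2·arcsin(√a) = 0.408462 rad = 23.4031°

23.40°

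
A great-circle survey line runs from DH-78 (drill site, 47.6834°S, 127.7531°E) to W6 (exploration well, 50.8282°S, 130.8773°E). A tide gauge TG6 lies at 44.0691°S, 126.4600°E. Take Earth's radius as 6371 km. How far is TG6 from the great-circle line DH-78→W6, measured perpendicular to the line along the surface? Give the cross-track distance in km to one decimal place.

123.3 km

δ₁₃ = central angle DH-78→TG6 = 0.065006 rad  (haversine)
θ₁₃ = bearing DH-78→TG6 = 345.546°,  θ₁₂ = bearing DH-78→W6 = 148.215°
dₓₜ = R·arcsin(sin δ₁₃ · sin(θ₁₃ − θ₁₂)) = 6371·arcsin(0.06496·sin(197.331°)) = -123.296 km
|dₓₜ| = 123.296 km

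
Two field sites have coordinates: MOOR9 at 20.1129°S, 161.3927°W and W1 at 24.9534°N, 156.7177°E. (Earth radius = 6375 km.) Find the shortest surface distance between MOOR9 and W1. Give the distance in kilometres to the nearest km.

Δφ = 45.0663°,  Δλ = -41.8896°
a = sin²(Δφ/2) + cos φ₁ cos φ₂ sin²(Δλ/2) = 0.255646
c = 2·arcsin(√a) = 1.060188 rad = 60.7443°
d = R·c = 6375 × 1.060188 = 6758.7 km

6759 km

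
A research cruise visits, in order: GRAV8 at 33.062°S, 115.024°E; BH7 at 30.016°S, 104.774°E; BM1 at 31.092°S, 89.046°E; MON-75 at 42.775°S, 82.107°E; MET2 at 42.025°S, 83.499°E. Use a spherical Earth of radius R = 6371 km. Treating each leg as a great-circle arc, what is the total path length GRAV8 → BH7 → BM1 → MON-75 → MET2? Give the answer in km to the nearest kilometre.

GRAV8→BH7: c = 0.161384 rad, d = 1028.18 km
BH7→BM1: c = 0.236936 rad, d = 1509.52 km
BM1→MON-75: c = 0.225516 rad, d = 1436.76 km
MON-75→MET2: c = 0.022208 rad, d = 141.49 km
Total = 1028.18 + 1509.52 + 1436.76 + 141.49 = 4115.95 km

4116 km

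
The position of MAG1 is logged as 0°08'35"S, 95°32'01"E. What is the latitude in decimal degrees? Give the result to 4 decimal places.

0° + 8′/60 + 35″/3600 = 0 + 0.13333 + 0.00972 = 0.1431°

0.1431°S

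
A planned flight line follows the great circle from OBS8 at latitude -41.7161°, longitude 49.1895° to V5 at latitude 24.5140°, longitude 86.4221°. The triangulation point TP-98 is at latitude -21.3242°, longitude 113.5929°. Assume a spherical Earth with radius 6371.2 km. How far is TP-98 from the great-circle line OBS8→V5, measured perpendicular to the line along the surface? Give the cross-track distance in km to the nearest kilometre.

δ₁₃ = central angle OBS8→TP-98 = 0.997510 rad  (haversine)
θ₁₃ = bearing OBS8→TP-98 = 90.248°,  θ₁₂ = bearing OBS8→V5 = 34.811°
dₓₜ = R·arcsin(sin δ₁₃ · sin(θ₁₃ − θ₁₂)) = 6371.2·arcsin(0.84012·sin(55.437°)) = 4867.861 km
|dₓₜ| = 4867.861 km

4868 km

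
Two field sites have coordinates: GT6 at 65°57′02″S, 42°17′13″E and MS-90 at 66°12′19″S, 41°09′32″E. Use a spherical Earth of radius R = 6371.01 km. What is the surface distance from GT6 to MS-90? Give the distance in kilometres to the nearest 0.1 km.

GT6: φ = -65.95056°, λ = +42.28694°
MS-90: φ = -66.20528°, λ = +41.15889°
Δφ = -0.2547°,  Δλ = -1.1281°
a = sin²(Δφ/2) + cos φ₁ cos φ₂ sin²(Δλ/2) = 0.000021
c = 2·arcsin(√a) = 0.009138 rad = 0.5236°
d = R·c = 6371.01 × 0.009138 = 58.2 km

58.2 km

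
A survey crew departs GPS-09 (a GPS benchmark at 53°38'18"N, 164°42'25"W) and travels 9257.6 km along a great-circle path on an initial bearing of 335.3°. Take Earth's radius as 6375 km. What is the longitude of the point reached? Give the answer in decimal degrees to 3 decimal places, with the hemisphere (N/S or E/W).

47.595°E

GPS-09: φ = +53.63833°, λ = -164.70694°
δ = d/R = 9257.6/6375 = 1.452173 rad
φ₂ = arcsin(sin φ₁ cos δ + cos φ₁ sin δ cos θ)
   = arcsin(0.80529·0.11835 + 0.59288·0.99297·0.90851) = 39.06148°
λ₂ = λ₁ + atan2(sin θ sin δ cos φ₁, cos δ − sin φ₁ sin φ₂) = 47.59496°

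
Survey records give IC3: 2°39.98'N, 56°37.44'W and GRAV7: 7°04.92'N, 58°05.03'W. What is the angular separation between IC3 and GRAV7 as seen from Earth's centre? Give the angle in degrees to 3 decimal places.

4.649°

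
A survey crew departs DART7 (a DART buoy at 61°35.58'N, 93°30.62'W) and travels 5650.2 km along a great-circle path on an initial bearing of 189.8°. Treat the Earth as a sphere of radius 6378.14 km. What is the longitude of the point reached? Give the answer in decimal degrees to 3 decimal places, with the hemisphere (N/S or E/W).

101.232°W

DART7: φ = +61.59300°, λ = -93.51033°
δ = d/R = 5650.2/6378.14 = 0.885870 rad
φ₂ = arcsin(sin φ₁ cos δ + cos φ₁ sin δ cos θ)
   = arcsin(0.87959·0.63262 + 0.47573·0.77447·-0.98541) = 11.15021°
λ₂ = λ₁ + atan2(sin θ sin δ cos φ₁, cos δ − sin φ₁ sin φ₂) = -101.23181°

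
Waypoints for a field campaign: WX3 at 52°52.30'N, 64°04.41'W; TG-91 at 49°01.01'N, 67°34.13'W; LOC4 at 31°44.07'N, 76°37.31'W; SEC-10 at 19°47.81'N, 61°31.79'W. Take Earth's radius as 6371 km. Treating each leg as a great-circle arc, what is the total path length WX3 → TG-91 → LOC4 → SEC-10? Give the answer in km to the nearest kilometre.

WX3: φ = +52.87167°, λ = -64.07350°
TG-91: φ = +49.01683°, λ = -67.56883°
LOC4: φ = +31.73450°, λ = -76.62183°
SEC-10: φ = +19.79683°, λ = -61.52983°
WX3→TG-91: c = 0.077464 rad, d = 493.52 km
TG-91→LOC4: c = 0.324205 rad, d = 2065.51 km
LOC4→SEC-10: c = 0.315077 rad, d = 2007.36 km
Total = 493.52 + 2065.51 + 2007.36 = 4566.39 km

4566 km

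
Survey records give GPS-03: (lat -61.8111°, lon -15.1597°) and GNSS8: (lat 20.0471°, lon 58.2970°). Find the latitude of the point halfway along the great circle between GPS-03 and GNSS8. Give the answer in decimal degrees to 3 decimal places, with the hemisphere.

24.803°S

Bx = cos φ₂ cos Δλ = 0.267488,  By = cos φ₂ sin Δλ = 0.900524
φₘ = atan2(sin φ₁ + sin φ₂, √((cos φ₁ + Bx)² + By²)) = -24.80301°
λₘ = λ₁ + atan2(By, cos φ₁ + Bx) = 35.43388°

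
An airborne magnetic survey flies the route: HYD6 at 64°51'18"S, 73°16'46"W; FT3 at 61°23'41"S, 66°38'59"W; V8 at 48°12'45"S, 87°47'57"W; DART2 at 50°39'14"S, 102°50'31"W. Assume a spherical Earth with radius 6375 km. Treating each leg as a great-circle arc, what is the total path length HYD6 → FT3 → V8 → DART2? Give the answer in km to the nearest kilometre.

HYD6: φ = -64.85500°, λ = -73.27944°
FT3: φ = -61.39472°, λ = -66.64972°
V8: φ = -48.21250°, λ = -87.79917°
DART2: φ = -50.65389°, λ = -102.84194°
HYD6→FT3: c = 0.079815 rad, d = 508.82 km
FT3→V8: c = 0.310568 rad, d = 1979.87 km
V8→DART2: c = 0.175640 rad, d = 1119.71 km
Total = 508.82 + 1979.87 + 1119.71 = 3608.40 km

3608 km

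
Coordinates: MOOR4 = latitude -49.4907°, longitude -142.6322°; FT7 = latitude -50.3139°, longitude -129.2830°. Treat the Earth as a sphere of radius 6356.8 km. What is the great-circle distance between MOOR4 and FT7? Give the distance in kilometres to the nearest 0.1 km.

957.0 km

Δφ = -0.8232°,  Δλ = 13.3492°
a = sin²(Δφ/2) + cos φ₁ cos φ₂ sin²(Δλ/2) = 0.005655
c = 2·arcsin(√a) = 0.150547 rad = 8.6257°
d = R·c = 6356.8 × 0.150547 = 957.0 km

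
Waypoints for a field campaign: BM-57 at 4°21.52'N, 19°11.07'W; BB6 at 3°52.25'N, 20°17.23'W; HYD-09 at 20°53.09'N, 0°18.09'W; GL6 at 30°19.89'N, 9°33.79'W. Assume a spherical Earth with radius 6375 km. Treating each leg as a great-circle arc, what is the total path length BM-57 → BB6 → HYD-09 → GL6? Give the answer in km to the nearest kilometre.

BM-57: φ = +4.35867°, λ = -19.18450°
BB6: φ = +3.87083°, λ = -20.28717°
HYD-09: φ = +20.88483°, λ = -0.30150°
GL6: φ = +30.33150°, λ = -9.56317°
BM-57→BB6: c = 0.020999 rad, d = 133.87 km
BB6→HYD-09: c = 0.450806 rad, d = 2873.89 km
HYD-09→GL6: c = 0.219869 rad, d = 1401.66 km
Total = 133.87 + 2873.89 + 1401.66 = 4409.42 km

4409 km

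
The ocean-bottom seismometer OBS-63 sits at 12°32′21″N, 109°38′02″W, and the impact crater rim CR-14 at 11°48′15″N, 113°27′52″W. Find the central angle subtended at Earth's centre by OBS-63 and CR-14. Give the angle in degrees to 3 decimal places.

3.816°

OBS-63: φ = +12.53917°, λ = -109.63389°
CR-14: φ = +11.80417°, λ = -113.46444°
Δφ = -0.7350°,  Δλ = -3.8306°
a = sin²(Δφ/2) + cos φ₁ cos φ₂ sin²(Δλ/2) = 0.001108
c = 2·arcsin(√a) = 0.066599 rad = 3.8158°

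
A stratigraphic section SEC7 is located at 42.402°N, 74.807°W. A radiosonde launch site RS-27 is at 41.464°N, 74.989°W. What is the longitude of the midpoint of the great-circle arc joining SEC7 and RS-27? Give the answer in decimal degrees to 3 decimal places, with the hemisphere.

Bx = cos φ₂ cos Δλ = 0.749368,  By = cos φ₂ sin Δλ = -0.002380
φₘ = atan2(sin φ₁ + sin φ₂, √((cos φ₁ + Bx)² + By²)) = 41.93304°
λₘ = λ₁ + atan2(By, cos φ₁ + Bx) = -74.89867°

74.899°W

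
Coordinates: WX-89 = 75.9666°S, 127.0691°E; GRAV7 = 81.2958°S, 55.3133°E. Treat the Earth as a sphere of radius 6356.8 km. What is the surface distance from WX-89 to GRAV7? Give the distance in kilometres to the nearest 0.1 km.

1548.7 km

Δφ = -5.3292°,  Δλ = -71.7558°
a = sin²(Δφ/2) + cos φ₁ cos φ₂ sin²(Δλ/2) = 0.014765
c = 2·arcsin(√a) = 0.243627 rad = 13.9588°
d = R·c = 6356.8 × 0.243627 = 1548.7 km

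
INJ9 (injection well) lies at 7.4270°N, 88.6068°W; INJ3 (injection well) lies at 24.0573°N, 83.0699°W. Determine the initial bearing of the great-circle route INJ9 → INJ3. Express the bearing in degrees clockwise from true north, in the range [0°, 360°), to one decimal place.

17.1°

Δλ = 5.5369°
y = sin Δλ · cos φ₂ = 0.088106
x = cos φ₁ sin φ₂ − sin φ₁ cos φ₂ cos Δλ = 0.286746
θ = atan2(y, x) = 17.0801° → 17.0801° (mod 360°)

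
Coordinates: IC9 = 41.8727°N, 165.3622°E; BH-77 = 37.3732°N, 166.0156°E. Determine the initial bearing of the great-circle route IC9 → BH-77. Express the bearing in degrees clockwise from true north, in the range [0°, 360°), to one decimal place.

173.4°

Δλ = 0.6534°
y = sin Δλ · cos φ₂ = 0.009063
x = cos φ₁ sin φ₂ − sin φ₁ cos φ₂ cos Δλ = -0.078416
θ = atan2(y, x) = 173.4076° → 173.4076° (mod 360°)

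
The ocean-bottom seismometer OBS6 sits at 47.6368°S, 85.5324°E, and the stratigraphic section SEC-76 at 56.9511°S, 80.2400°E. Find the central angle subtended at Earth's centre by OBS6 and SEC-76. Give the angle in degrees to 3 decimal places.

9.853°

Δφ = -9.3143°,  Δλ = -5.2924°
a = sin²(Δφ/2) + cos φ₁ cos φ₂ sin²(Δλ/2) = 0.007376
c = 2·arcsin(√a) = 0.171975 rad = 9.8534°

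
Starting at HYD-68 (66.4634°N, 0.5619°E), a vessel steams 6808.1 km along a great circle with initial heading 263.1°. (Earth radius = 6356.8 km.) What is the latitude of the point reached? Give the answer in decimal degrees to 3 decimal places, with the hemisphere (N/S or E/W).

δ = d/R = 6808.1/6356.8 = 1.070995 rad
φ₂ = arcsin(sin φ₁ cos δ + cos φ₁ sin δ cos θ)
   = arcsin(0.91681·0.47925 + 0.39933·0.87768·-0.12014) = 23.40785°
λ₂ = λ₁ + atan2(sin θ sin δ cos φ₁, cos δ − sin φ₁ sin φ₂) = -71.14467°

23.408°N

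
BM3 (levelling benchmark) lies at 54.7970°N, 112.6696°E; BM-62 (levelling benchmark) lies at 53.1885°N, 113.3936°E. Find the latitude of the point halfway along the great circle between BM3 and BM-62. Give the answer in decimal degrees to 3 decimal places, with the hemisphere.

53.993°N

Bx = cos φ₂ cos Δλ = 0.599136,  By = cos φ₂ sin Δλ = 0.007571
φₘ = atan2(sin φ₁ + sin φ₂, √((cos φ₁ + Bx)² + By²)) = 53.99329°
λₘ = λ₁ + atan2(By, cos φ₁ + Bx) = 113.03859°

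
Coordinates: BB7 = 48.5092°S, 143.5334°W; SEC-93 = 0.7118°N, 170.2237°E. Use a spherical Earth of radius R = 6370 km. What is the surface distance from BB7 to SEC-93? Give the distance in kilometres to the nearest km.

Δφ = 49.2210°,  Δλ = -46.2429°
a = sin²(Δφ/2) + cos φ₁ cos φ₂ sin²(Δλ/2) = 0.275577
c = 2·arcsin(√a) = 1.105323 rad = 63.3304°
d = R·c = 6370 × 1.105323 = 7040.9 km

7041 km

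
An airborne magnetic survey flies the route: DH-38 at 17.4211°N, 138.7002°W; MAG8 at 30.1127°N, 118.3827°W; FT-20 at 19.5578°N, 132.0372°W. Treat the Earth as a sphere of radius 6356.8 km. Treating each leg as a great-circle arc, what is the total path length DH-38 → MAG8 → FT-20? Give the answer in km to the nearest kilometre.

DH-38→MAG8: c = 0.391821 rad, d = 2490.73 km
MAG8→FT-20: c = 0.283645 rad, d = 1803.08 km
Total = 2490.73 + 1803.08 = 4293.80 km

4294 km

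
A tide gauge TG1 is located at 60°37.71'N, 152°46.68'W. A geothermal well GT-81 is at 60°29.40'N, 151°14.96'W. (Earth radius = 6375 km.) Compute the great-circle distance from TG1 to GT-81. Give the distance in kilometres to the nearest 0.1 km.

TG1: φ = +60.62850°, λ = -152.77800°
GT-81: φ = +60.49000°, λ = -151.24933°
Δφ = -0.1385°,  Δλ = 1.5287°
a = sin²(Δφ/2) + cos φ₁ cos φ₂ sin²(Δλ/2) = 0.000044
c = 2·arcsin(√a) = 0.013335 rad = 0.7640°
d = R·c = 6375 × 0.013335 = 85.0 km

85.0 km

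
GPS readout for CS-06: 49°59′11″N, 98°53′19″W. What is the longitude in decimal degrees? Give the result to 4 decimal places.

98.8886°W

98° + 53′/60 + 19″/3600 = 98 + 0.88333 + 0.00528 = 98.8886°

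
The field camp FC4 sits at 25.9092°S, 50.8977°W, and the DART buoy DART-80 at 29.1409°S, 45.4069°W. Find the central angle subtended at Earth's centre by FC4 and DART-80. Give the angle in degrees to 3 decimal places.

Δφ = -3.2317°,  Δλ = 5.4908°
a = sin²(Δφ/2) + cos φ₁ cos φ₂ sin²(Δλ/2) = 0.002598
c = 2·arcsin(√a) = 0.101977 rad = 5.8428°

5.843°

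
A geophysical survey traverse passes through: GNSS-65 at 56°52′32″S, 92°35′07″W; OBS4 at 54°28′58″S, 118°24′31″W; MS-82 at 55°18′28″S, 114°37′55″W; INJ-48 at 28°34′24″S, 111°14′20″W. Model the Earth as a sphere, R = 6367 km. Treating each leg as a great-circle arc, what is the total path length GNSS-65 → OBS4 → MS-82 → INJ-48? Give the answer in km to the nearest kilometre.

4871 km

GNSS-65: φ = -56.87556°, λ = -92.58528°
OBS4: φ = -54.48278°, λ = -118.40861°
MS-82: φ = -55.30778°, λ = -114.63194°
INJ-48: φ = -28.57333°, λ = -111.23889°
GNSS-65→OBS4: c = 0.255937 rad, d = 1629.55 km
OBS4→MS-82: c = 0.040542 rad, d = 258.13 km
MS-82→INJ-48: c = 0.468548 rad, d = 2983.25 km
Total = 1629.55 + 258.13 + 2983.25 = 4870.93 km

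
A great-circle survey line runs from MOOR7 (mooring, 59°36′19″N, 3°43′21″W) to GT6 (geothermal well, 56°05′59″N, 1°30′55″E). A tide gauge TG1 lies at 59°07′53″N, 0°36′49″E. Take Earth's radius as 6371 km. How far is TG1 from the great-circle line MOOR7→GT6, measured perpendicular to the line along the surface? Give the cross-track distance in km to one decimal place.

MOOR7: φ = +59.60528°, λ = -3.72250°
GT6: φ = +56.09972°, λ = +1.51528°
TG1: φ = +59.13139°, λ = +0.61361°
δ₁₃ = central angle MOOR7→TG1 = 0.039429 rad  (haversine)
θ₁₃ = bearing MOOR7→TG1 = 100.235°,  θ₁₂ = bearing MOOR7→GT6 = 139.272°
dₓₜ = R·arcsin(sin δ₁₃ · sin(θ₁₃ − θ₁₂)) = 6371·arcsin(0.03942·sin(-39.037°)) = -158.188 km
|dₓₜ| = 158.188 km

158.2 km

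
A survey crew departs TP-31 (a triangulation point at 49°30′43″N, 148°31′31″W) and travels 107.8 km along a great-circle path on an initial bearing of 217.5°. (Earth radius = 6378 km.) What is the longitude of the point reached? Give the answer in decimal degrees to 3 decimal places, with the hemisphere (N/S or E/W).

149.419°W

TP-31: φ = +49.51194°, λ = -148.52528°
δ = d/R = 107.8/6378 = 0.016902 rad
φ₂ = arcsin(sin φ₁ cos δ + cos φ₁ sin δ cos θ)
   = arcsin(0.76054·0.99986 + 0.64929·0.01690·-0.79335) = 48.74017°
λ₂ = λ₁ + atan2(sin θ sin δ cos φ₁, cos δ − sin φ₁ sin φ₂) = -149.41921°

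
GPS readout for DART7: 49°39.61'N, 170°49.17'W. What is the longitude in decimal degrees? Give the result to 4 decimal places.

170.8195°W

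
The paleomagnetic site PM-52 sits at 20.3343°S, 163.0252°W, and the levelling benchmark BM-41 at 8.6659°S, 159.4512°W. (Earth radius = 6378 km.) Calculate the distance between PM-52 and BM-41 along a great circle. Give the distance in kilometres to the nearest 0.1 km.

Δφ = 11.6684°,  Δλ = 3.5740°
a = sin²(Δφ/2) + cos φ₁ cos φ₂ sin²(Δλ/2) = 0.011234
c = 2·arcsin(√a) = 0.212382 rad = 12.1686°
d = R·c = 6378 × 0.212382 = 1354.6 km

1354.6 km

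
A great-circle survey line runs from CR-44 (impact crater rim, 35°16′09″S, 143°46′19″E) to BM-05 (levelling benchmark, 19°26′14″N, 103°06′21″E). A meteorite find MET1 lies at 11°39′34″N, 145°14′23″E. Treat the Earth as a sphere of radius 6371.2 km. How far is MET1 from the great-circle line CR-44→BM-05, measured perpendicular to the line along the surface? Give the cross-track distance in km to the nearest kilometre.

3384 km

CR-44: φ = -35.26917°, λ = +143.77194°
BM-05: φ = +19.43722°, λ = +103.10583°
MET1: φ = +11.65944°, λ = +145.23972°
δ₁₃ = central angle CR-44→MET1 = 0.819418 rad  (haversine)
θ₁₃ = bearing CR-44→MET1 = 1.967°,  θ₁₂ = bearing CR-44→BM-05 = 318.093°
dₓₜ = R·arcsin(sin δ₁₃ · sin(θ₁₃ − θ₁₂)) = 6371.2·arcsin(0.73075·sin(-316.126°)) = 3383.630 km
|dₓₜ| = 3383.630 km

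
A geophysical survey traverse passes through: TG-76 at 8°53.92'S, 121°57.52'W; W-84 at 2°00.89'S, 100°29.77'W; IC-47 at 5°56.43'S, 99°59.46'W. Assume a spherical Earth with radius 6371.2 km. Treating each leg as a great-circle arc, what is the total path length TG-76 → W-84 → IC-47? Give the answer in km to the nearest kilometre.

2935 km

TG-76: φ = -8.89867°, λ = -121.95867°
W-84: φ = -2.01483°, λ = -100.49617°
IC-47: φ = -5.94050°, λ = -99.99100°
TG-76→W-84: c = 0.391532 rad, d = 2494.53 km
W-84→IC-47: c = 0.069078 rad, d = 440.11 km
Total = 2494.53 + 440.11 = 2934.64 km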